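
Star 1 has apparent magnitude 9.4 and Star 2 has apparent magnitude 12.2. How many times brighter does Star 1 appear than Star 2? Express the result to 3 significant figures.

Magnitude difference = -2.8
Flux ratio = 10^(−0.4 Δm) = 10^(−0.4 × -2.8) = 10^1.120 = 13.18

13.2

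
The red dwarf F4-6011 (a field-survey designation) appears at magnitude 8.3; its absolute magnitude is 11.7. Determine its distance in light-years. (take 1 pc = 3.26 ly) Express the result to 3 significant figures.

Distance modulus: m − M = 8.3 − (11.7) = -3.400
m − M = 5 log₁₀ d − 5
log₁₀ d = (m − M)/5 + 1 = 0.3200
d = 10^0.3200 = 2.089 pc
= 6.811 ly

d ≈ 6.81 ly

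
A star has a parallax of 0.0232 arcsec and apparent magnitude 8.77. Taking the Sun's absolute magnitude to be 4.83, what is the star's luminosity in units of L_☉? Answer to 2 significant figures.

L/L_☉ ≈ 0.49

d = 1/p = 1/0.0232″ = 43.10 pc
M = m − 5 log₁₀ d + 5 = 8.77 − 5·1.6345 + 5 = 5.597
M − M_☉ = 5.597 − 4.83 = 0.767
L/L_☉ = 10^(−0.4 × 0.767) = 0.4932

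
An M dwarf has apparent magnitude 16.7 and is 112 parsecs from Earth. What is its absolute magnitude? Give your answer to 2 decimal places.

M ≈ 11.45

5 log₁₀(d/10 pc) = 5 log₁₀(112.0) − 5 = 5.246
M = m − 5 log₁₀(d/10) = 16.7 − 5.246 = 11.454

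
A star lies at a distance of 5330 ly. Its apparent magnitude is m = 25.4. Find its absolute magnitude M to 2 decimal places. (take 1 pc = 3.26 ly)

d = 5330 ly / 3.26 = 1635 pc
5 log₁₀(d/10 pc) = 5 log₁₀(1635) − 5 = 11.068
M = m − 5 log₁₀(d/10) = 25.4 − 11.068 = 14.332

M ≈ 14.33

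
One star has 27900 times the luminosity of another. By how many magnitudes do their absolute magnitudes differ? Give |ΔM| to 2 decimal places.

|ΔM| ≈ 11.11

Pogson: ΔM = −2.5 log₁₀(ratio) = −2.5 log₁₀(27900) = −2.5 × 4.4456 = -11.114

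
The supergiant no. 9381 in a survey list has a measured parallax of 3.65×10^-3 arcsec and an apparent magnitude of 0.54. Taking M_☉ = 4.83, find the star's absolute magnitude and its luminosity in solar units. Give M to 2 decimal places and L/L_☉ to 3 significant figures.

d = 1/p = 1/3.65×10^-3″ = 274.0 pc
M = m − 5 log₁₀ d + 5 = 0.54 − 5·2.4377 + 5 = -6.649
M − M_☉ = -6.649 − 4.83 = -11.479
L/L_☉ = 10^(−0.4 × -11.479) = 39030

M ≈ -6.65; L/L_☉ ≈ 39000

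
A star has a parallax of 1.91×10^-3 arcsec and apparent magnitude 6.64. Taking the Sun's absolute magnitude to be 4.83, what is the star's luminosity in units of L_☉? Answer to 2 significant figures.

d = 1/p = 1/1.91×10^-3″ = 523.6 pc
M = m − 5 log₁₀ d + 5 = 6.64 − 5·2.7190 + 5 = -1.955
M − M_☉ = -1.955 − 4.83 = -6.785
L/L_☉ = 10^(−0.4 × -6.785) = 517.5

L/L_☉ ≈ 520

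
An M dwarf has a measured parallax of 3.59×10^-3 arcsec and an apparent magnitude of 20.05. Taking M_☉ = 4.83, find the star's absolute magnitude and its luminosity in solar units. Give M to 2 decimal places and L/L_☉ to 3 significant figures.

M ≈ 12.83; L/L_☉ ≈ 6.34×10^-4

d = 1/p = 1/3.59×10^-3″ = 278.6 pc
M = m − 5 log₁₀ d + 5 = 20.05 − 5·2.4449 + 5 = 12.825
M − M_☉ = 12.825 − 4.83 = 7.995
L/L_☉ = 10^(−0.4 × 7.995) = 6.336×10^-4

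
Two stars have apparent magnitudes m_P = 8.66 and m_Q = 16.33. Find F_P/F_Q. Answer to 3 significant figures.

Magnitude difference = -7.67
Flux ratio = 10^(−0.4 Δm) = 10^(−0.4 × -7.67) = 10^3.068 = 1169

F_P/F_Q ≈ 1170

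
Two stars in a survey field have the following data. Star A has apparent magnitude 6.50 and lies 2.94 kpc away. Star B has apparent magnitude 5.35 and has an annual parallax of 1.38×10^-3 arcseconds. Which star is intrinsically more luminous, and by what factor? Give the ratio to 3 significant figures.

Star A is more luminous, by a factor of 5.71.

Star A: d = 2.94 kpc = 2940 pc
Star A: M = m − 5 log₁₀ d + 5 = 6.50 − 5·3.4683 + 5 = -5.842
Star B: d = 1/p = 1/1.38×10^-3″ = 724.6 pc
Star B: M = m − 5 log₁₀ d + 5 = 5.35 − 5·2.8601 + 5 = -3.951
ΔM = M_A − M_B = -5.842 − (-3.951) = -1.891; smaller M is more luminous → Star A.
L ratio = 10^(0.4 |ΔM|) = 10^0.756 = 5.708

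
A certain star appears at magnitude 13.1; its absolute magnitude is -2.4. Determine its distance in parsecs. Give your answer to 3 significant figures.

d ≈ 12600 pc

μ = m − M = 15.500
m − M = 5 log₁₀ d − 5
log₁₀ d = (m − M)/5 + 1 = 4.1000
d = 10^4.1000 = 12590 pc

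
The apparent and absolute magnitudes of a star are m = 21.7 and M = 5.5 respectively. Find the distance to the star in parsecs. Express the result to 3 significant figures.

Distance modulus: m − M = 21.7 − (5.5) = 16.200
m − M = 5 log₁₀ d − 5
log₁₀ d = (m − M)/5 + 1 = 4.2400
d = 10^4.2400 = 17380 pc

d ≈ 17400 pc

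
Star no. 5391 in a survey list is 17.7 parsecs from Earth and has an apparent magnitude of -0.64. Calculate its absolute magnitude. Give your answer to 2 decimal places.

M ≈ -1.88

5 log₁₀(d/10 pc) = 5 log₁₀(17.70) − 5 = 1.240
M = m − 5 log₁₀(d/10) = -0.64 − 1.240 = -1.880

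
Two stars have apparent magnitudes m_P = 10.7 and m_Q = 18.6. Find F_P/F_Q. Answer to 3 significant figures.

F_P/F_Q ≈ 1450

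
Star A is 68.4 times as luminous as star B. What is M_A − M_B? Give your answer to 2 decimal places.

Pogson: ΔM = −2.5 log₁₀(ratio) = −2.5 log₁₀(68.4) = −2.5 × 1.8351 = -4.588
Star A is brighter, so it has the smaller magnitude: the difference is negative.

M_A − M_B ≈ -4.59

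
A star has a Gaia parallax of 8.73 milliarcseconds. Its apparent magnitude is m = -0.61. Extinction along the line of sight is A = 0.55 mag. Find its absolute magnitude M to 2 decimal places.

p = 8.73 mas = 8.73×10^-3″ → d = 1/p = 114.5 pc
5 log₁₀(d/10 pc) = 5 log₁₀(114.5) − 5 = 5.295
M = m − 5 log₁₀(d/10) − A = -0.61 − 5.295 − 0.55 = -6.455

M ≈ -6.45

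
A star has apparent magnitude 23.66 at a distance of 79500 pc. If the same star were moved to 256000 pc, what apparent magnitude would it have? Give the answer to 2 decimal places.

m ≈ 26.20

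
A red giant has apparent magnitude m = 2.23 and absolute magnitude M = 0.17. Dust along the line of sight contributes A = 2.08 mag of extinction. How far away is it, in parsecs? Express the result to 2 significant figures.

d ≈ 9.9 pc

m − M = 5 log₁₀(d/10 pc) + A  ⇒  2.23 − (0.17) − 2.08 = 5 log₁₀(d/10)
-0.020 = 5 log₁₀(d/10)
log₁₀ d = (m − M − A)/5 + 1 = 0.9960
d = 10^0.9960 = 9.908 pc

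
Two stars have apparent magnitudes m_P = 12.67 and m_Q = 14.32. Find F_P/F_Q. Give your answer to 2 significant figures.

F_P/F_Q ≈ 4.6

Magnitude difference = -1.65
Flux ratio = 10^(−0.4 Δm) = 10^(−0.4 × -1.65) = 10^0.660 = 4.571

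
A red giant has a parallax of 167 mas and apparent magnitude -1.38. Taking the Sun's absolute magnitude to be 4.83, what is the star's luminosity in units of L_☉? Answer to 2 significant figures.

L/L_☉ ≈ 110

d = 1/p = 1000/167 mas = 5.988 pc
M = m − 5 log₁₀ d + 5 = -1.38 − 5·0.7773 + 5 = -0.266
M − M_☉ = -0.266 − 4.83 = -5.096
L/L_☉ = 10^(−0.4 × -5.096) = 109.3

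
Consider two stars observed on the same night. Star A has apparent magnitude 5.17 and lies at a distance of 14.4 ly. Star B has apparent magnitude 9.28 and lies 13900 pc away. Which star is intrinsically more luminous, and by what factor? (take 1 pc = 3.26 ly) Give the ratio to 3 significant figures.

Star A: d = 14.4 ly / 3.26 = 4.417 pc
Star A: M = m − 5 log₁₀ d + 5 = 5.17 − 5·0.6451 + 5 = 6.944
Star B: M = m − 5 log₁₀ d + 5 = 9.28 − 5·4.1430 + 5 = -6.435
ΔM = M_A − M_B = 6.944 − (-6.435) = 13.379; smaller M is more luminous → Star B.
L ratio = 10^(0.4 |ΔM|) = 10^5.352 = 224800

Star B is more luminous, by a factor of 225000.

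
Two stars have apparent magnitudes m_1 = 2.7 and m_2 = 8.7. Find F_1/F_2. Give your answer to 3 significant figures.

Magnitude difference = -6.0
Flux ratio = 10^(−0.4 Δm) = 10^(−0.4 × -6.0) = 10^2.400 = 251.2

F_1/F_2 ≈ 251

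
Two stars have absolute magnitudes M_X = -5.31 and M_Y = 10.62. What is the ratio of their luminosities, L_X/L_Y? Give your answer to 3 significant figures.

ΔM = M_X − M_Y = -15.93
L_X/L_Y = 10^(−0.4 ΔM) = 10^6.372 = 2.355×10^6

L_X/L_Y ≈ 2.36×10^6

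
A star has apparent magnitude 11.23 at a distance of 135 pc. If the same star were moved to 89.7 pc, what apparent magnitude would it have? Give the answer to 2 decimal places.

m ≈ 10.34

Flux ∝ 1/d², so Δm = 5 log₁₀(d₂/d₁) = 5 log₁₀(89.7/135) = -0.888
m₂ = m₁ + Δm = 11.23 + (-0.888) = 10.342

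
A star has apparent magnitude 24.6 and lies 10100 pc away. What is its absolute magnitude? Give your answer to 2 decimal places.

M ≈ 9.58

5 log₁₀(d/10 pc) = 5 log₁₀(10100) − 5 = 15.022
M = m − 5 log₁₀(d/10) = 24.6 − 15.022 = 9.578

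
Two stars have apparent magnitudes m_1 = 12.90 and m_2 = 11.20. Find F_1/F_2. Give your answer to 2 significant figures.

F_1/F_2 ≈ 0.21

Magnitude difference = 1.70
Flux ratio = 10^(−0.4 Δm) = 10^(−0.4 × 1.70) = 10^-0.680 = 0.2089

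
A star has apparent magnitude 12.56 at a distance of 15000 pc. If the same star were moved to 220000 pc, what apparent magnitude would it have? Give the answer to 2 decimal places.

m ≈ 18.39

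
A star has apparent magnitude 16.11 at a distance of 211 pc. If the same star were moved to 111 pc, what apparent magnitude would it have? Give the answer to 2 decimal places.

m ≈ 14.72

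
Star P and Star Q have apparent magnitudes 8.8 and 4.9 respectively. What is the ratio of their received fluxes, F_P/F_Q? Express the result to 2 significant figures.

F_P/F_Q ≈ 0.028

Magnitude difference = 3.9
Flux ratio = 10^(−0.4 Δm) = 10^(−0.4 × 3.9) = 10^-1.560 = 0.02754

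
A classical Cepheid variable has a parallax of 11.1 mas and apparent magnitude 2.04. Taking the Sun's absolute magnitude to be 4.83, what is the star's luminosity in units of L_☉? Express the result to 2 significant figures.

L/L_☉ ≈ 1100

d = 1/p = 1000/11.1 mas = 90.09 pc
M = m − 5 log₁₀ d + 5 = 2.04 − 5·1.9547 + 5 = -2.733
M − M_☉ = -2.733 − 4.83 = -7.563
L/L_☉ = 10^(−0.4 × -7.563) = 1060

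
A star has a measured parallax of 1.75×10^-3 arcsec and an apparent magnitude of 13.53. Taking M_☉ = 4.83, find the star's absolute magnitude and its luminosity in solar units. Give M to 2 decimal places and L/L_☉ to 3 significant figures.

M ≈ 4.75; L/L_☉ ≈ 1.08

d = 1/p = 1/1.75×10^-3″ = 571.4 pc
M = m − 5 log₁₀ d + 5 = 13.53 − 5·2.7570 + 5 = 4.745
M − M_☉ = 4.745 − 4.83 = -0.085
L/L_☉ = 10^(−0.4 × -0.085) = 1.081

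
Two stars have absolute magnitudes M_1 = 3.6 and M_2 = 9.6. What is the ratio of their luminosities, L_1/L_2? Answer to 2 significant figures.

L_1/L_2 ≈ 250

ΔM = M_1 − M_2 = -6.0
L_1/L_2 = 10^(−0.4 ΔM) = 10^2.400 = 251.2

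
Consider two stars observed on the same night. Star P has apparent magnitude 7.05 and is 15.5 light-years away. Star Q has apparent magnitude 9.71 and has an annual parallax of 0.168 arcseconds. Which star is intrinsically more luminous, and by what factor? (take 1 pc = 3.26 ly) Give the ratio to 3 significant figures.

Star P: d = 15.5 ly / 3.26 = 4.755 pc
Star P: M = m − 5 log₁₀ d + 5 = 7.05 − 5·0.6771 + 5 = 8.664
Star Q: d = 1/p = 1/0.168″ = 5.952 pc
Star Q: M = m − 5 log₁₀ d + 5 = 9.71 − 5·0.7747 + 5 = 10.837
ΔM = M_P − M_Q = 8.664 − (10.837) = -2.172; smaller M is more luminous → Star P.
L ratio = 10^(0.4 |ΔM|) = 10^0.869 = 7.393

Star P is more luminous, by a factor of 7.39.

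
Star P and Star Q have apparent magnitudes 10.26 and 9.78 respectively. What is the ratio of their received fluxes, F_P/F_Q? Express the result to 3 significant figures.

F_P/F_Q ≈ 0.643

Magnitude difference = 0.48
Flux ratio = 10^(−0.4 Δm) = 10^(−0.4 × 0.48) = 10^-0.192 = 0.6427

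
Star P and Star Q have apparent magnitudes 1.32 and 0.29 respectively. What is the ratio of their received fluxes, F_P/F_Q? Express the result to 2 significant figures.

F_P/F_Q ≈ 0.39

Δm = 1.32 − (0.29) = 1.03
Flux ratio = 10^(−0.4 Δm) = 10^(−0.4 × 1.03) = 10^-0.412 = 0.3873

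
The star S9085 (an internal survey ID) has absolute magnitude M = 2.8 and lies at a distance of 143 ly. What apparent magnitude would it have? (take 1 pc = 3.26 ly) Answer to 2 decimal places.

m ≈ 6.01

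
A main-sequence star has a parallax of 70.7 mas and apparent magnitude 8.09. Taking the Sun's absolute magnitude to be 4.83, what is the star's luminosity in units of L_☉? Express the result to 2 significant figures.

d = 1/p = 1000/70.7 mas = 14.14 pc
M = m − 5 log₁₀ d + 5 = 8.09 − 5·1.1506 + 5 = 7.337
M − M_☉ = 7.337 − 4.83 = 2.507
L/L_☉ = 10^(−0.4 × 2.507) = 0.09935

L/L_☉ ≈ 0.099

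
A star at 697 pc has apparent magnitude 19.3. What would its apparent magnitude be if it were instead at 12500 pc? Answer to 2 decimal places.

Flux ∝ 1/d², so Δm = 5 log₁₀(d₂/d₁) = 5 log₁₀(12500/697) = 6.268
m₂ = m₁ + Δm = 19.3 + (6.268) = 25.568

m ≈ 25.57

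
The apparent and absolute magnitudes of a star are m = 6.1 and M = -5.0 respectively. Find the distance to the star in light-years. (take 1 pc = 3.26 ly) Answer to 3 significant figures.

μ = m − M = 11.100
m − M = 5 log₁₀ d − 5
log₁₀ d = (m − M)/5 + 1 = 3.2200
d = 10^3.2200 = 1660 pc
= 5410 ly

d ≈ 5410 ly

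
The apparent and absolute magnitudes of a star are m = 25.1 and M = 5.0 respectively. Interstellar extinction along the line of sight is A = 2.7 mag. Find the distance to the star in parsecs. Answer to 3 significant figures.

d ≈ 30200 pc

m − M = 5 log₁₀(d/10 pc) + A  ⇒  25.1 − (5.0) − 2.7 = 5 log₁₀(d/10)
17.400 = 5 log₁₀(d/10)
log₁₀ d = (m − M − A)/5 + 1 = 4.4800
d = 10^4.4800 = 30200 pc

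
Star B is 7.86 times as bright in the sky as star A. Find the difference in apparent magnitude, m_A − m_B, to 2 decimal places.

Pogson: Δm = −2.5 log₁₀(ratio) = −2.5 log₁₀(7.86) = −2.5 × 0.8954 = -2.239
Star B is brighter so has the smaller magnitude: m_A − m_B is positive.

m_A − m_B ≈ 2.24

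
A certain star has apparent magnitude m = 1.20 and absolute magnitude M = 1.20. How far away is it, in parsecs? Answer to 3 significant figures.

d ≈ 10.0 pc

μ = m − M = 0.000
m − M = 5 log₁₀ d − 5
log₁₀ d = (m − M)/5 + 1 = 1.0000
d = 10^1.0000 = 10.00 pc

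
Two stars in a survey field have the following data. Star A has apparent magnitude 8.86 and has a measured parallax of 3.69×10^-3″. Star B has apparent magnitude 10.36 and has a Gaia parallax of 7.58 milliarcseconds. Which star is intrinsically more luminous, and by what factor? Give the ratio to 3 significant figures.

Star A is more luminous, by a factor of 16.8.

Star A: d = 1/p = 1/3.69×10^-3″ = 271.0 pc
Star A: M = m − 5 log₁₀ d + 5 = 8.86 − 5·2.4330 + 5 = 1.695
Star B: p = 7.58 mas = 7.58×10^-3″ → d = 1/p = 131.9 pc
Star B: M = m − 5 log₁₀ d + 5 = 10.36 − 5·2.1203 + 5 = 4.758
ΔM = M_A − M_B = 1.695 − (4.758) = -3.063; smaller M is more luminous → Star A.
L ratio = 10^(0.4 |ΔM|) = 10^1.225 = 16.80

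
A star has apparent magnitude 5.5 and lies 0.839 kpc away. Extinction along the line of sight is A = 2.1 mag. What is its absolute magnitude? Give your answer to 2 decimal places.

M ≈ -6.22

d = 0.839 kpc = 839.0 pc
5 log₁₀(d/10 pc) = 5 log₁₀(839.0) − 5 = 9.619
M = m − 5 log₁₀(d/10) − A = 5.5 − 9.619 − 2.1 = -6.219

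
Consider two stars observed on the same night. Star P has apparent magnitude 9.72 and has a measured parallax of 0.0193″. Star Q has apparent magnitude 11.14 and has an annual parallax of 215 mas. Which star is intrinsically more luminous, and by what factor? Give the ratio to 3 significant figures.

Star P is more luminous, by a factor of 459.

Star P: d = 1/p = 1/0.0193″ = 51.81 pc
Star P: M = m − 5 log₁₀ d + 5 = 9.72 − 5·1.7144 + 5 = 6.148
Star Q: p = 215 mas = 0.215″ → d = 1/p = 4.651 pc
Star Q: M = m − 5 log₁₀ d + 5 = 11.14 − 5·0.6676 + 5 = 12.802
ΔM = M_P − M_Q = 6.148 − (12.802) = -6.654; smaller M is more luminous → Star P.
L ratio = 10^(0.4 |ΔM|) = 10^2.662 = 458.9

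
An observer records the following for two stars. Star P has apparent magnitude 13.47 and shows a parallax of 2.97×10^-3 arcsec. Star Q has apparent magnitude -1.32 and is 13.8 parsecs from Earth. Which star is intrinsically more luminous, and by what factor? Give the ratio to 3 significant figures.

Star P: d = 1/p = 1/2.97×10^-3″ = 336.7 pc
Star P: M = m − 5 log₁₀ d + 5 = 13.47 − 5·2.5272 + 5 = 5.834
Star Q: M = m − 5 log₁₀ d + 5 = -1.32 − 5·1.1399 + 5 = -2.019
ΔM = M_P − M_Q = 5.834 − (-2.019) = 7.853; smaller M is more luminous → Star Q.
L ratio = 10^(0.4 |ΔM|) = 10^3.141 = 1384

Star Q is more luminous, by a factor of 1380.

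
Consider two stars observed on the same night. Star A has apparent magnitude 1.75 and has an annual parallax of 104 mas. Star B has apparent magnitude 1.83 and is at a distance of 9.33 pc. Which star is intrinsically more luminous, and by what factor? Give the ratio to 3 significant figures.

Star A is more luminous, by a factor of 1.14.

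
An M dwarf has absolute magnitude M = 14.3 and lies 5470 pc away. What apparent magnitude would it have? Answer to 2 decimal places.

m ≈ 27.99

m = M + 5 log₁₀ d − 5 = 14.3 + 5·3.7380 − 5 = 27.990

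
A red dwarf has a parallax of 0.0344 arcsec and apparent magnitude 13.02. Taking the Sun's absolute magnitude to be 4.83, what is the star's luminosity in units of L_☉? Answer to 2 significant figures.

L/L_☉ ≈ 4.5×10^-3

d = 1/p = 1/0.0344″ = 29.07 pc
M = m − 5 log₁₀ d + 5 = 13.02 − 5·1.4634 + 5 = 10.703
M − M_☉ = 10.703 − 4.83 = 5.873
L/L_☉ = 10^(−0.4 × 5.873) = 4.476×10^-3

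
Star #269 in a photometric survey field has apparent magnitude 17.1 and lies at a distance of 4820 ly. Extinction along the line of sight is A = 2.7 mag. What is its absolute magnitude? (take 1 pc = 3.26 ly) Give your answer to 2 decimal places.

d = 4820 ly / 3.26 = 1479 pc
5 log₁₀(d/10 pc) = 5 log₁₀(1479) − 5 = 10.849
M = m − 5 log₁₀(d/10) − A = 17.1 − 10.849 − 2.7 = 3.551

M ≈ 3.55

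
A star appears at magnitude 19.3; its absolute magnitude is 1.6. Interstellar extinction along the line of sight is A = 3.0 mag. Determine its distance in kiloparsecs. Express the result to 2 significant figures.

m − M = 5 log₁₀(d/10 pc) + A  ⇒  19.3 − (1.6) − 3.0 = 5 log₁₀(d/10)
14.700 = 5 log₁₀(d/10)
log₁₀ d = (m − M − A)/5 + 1 = 3.9400
d = 10^3.9400 = 8710 pc
= 8.710 kpc

d ≈ 8.7 kpc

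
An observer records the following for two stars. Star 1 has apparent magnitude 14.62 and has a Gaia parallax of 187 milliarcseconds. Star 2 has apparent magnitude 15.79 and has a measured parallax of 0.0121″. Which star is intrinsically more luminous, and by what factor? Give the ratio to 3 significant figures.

Star 1: p = 187 mas = 0.187″ → d = 1/p = 5.348 pc
Star 1: M = m − 5 log₁₀ d + 5 = 14.62 − 5·0.7282 + 5 = 15.979
Star 2: d = 1/p = 1/0.0121″ = 82.64 pc
Star 2: M = m − 5 log₁₀ d + 5 = 15.79 − 5·1.9172 + 5 = 11.204
ΔM = M_1 − M_2 = 15.979 − (11.204) = 4.775; smaller M is more luminous → Star 2.
L ratio = 10^(0.4 |ΔM|) = 10^1.910 = 81.30

Star 2 is more luminous, by a factor of 81.3.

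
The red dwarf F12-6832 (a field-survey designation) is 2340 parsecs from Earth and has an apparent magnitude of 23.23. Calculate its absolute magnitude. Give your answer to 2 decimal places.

5 log₁₀(d/10 pc) = 5 log₁₀(2340) − 5 = 11.846
M = m − 5 log₁₀(d/10) = 23.23 − 11.846 = 11.384

M ≈ 11.38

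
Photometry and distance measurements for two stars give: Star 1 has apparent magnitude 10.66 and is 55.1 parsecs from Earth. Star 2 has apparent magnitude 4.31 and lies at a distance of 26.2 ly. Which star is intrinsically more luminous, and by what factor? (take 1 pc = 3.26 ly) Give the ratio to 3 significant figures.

Star 2 is more luminous, by a factor of 7.38.

Star 1: M = m − 5 log₁₀ d + 5 = 10.66 − 5·1.7412 + 5 = 6.954
Star 2: d = 26.2 ly / 3.26 = 8.037 pc
Star 2: M = m − 5 log₁₀ d + 5 = 4.31 − 5·0.9051 + 5 = 4.785
ΔM = M_1 − M_2 = 6.954 − (4.785) = 2.170; smaller M is more luminous → Star 2.
L ratio = 10^(0.4 |ΔM|) = 10^0.868 = 7.377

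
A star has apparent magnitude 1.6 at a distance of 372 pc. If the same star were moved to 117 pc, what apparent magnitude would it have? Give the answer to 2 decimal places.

Flux ∝ 1/d², so Δm = 5 log₁₀(d₂/d₁) = 5 log₁₀(117/372) = -2.512
m₂ = m₁ + Δm = 1.6 + (-2.512) = -0.912

m ≈ -0.91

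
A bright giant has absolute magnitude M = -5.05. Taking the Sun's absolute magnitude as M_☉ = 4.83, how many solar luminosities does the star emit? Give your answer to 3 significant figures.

M − M_☉ = -5.05 − 4.83 = -9.880
L/L_☉ = 10^(−0.4 (M − M_☉)) = 10^3.952 = 8954

L/L_☉ ≈ 8950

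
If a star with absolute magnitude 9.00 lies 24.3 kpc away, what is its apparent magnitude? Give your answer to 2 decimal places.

d = 24.3 kpc = 24300 pc
m = M + 5 log₁₀ d − 5 = 9.00 + 5·4.3856 − 5 = 25.928

m ≈ 25.93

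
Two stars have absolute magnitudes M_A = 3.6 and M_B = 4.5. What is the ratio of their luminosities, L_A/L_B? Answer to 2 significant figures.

ΔM = M_A − M_B = -0.9
L_A/L_B = 10^(−0.4 ΔM) = 10^0.360 = 2.291

L_A/L_B ≈ 2.3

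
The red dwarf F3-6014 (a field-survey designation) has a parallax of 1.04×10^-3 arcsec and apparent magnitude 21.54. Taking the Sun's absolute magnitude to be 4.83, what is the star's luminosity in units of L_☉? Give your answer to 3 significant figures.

d = 1/p = 1/1.04×10^-3″ = 961.5 pc
M = m − 5 log₁₀ d + 5 = 21.54 − 5·2.9830 + 5 = 11.625
M − M_☉ = 11.625 − 4.83 = 6.795
L/L_☉ = 10^(−0.4 × 6.795) = 1.914×10^-3

L/L_☉ ≈ 1.91×10^-3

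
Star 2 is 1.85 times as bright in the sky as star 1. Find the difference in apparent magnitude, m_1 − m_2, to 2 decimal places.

m_1 − m_2 ≈ 0.67

Pogson: Δm = −2.5 log₁₀(ratio) = −2.5 log₁₀(1.85) = −2.5 × 0.2672 = -0.668
Star 2 is brighter so has the smaller magnitude: m_1 − m_2 is positive.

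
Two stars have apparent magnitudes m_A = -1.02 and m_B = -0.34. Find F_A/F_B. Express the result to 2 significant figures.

F_A/F_B ≈ 1.9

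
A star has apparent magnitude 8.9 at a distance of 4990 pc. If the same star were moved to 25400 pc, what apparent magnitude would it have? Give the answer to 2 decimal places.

m ≈ 12.43

Flux ∝ 1/d², so Δm = 5 log₁₀(d₂/d₁) = 5 log₁₀(25400/4990) = 3.534
m₂ = m₁ + Δm = 8.9 + (3.534) = 12.434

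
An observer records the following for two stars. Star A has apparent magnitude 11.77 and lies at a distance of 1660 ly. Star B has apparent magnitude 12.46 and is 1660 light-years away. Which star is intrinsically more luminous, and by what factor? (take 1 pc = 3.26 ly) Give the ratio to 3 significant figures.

Star A is more luminous, by a factor of 1.89.

Star A: d = 1660 ly / 3.26 = 509.2 pc
Star A: M = m − 5 log₁₀ d + 5 = 11.77 − 5·2.7069 + 5 = 3.236
Star B: d = 1660 ly / 3.26 = 509.2 pc
Star B: M = m − 5 log₁₀ d + 5 = 12.46 − 5·2.7069 + 5 = 3.926
ΔM = M_A − M_B = 3.236 − (3.926) = -0.690; smaller M is more luminous → Star A.
L ratio = 10^(0.4 |ΔM|) = 10^0.276 = 1.888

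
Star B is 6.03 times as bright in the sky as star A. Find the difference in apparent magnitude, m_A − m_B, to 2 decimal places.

m_A − m_B ≈ 1.95

Pogson: Δm = −2.5 log₁₀(ratio) = −2.5 log₁₀(6.03) = −2.5 × 0.7803 = -1.951
Star B is brighter so has the smaller magnitude: m_A − m_B is positive.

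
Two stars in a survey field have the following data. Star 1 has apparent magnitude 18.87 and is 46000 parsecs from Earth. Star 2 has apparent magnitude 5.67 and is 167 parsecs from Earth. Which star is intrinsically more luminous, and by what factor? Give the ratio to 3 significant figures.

Star 2 is more luminous, by a factor of 2.51.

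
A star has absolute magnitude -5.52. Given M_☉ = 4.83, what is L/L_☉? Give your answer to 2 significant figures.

L/L_☉ ≈ 14000

M − M_☉ = -5.52 − 4.83 = -10.350
L/L_☉ = 10^(−0.4 (M − M_☉)) = 10^4.140 = 13800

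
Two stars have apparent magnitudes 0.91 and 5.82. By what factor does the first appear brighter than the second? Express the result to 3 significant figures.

Magnitude difference = -4.91
Flux ratio = 10^(−0.4 Δm) = 10^(−0.4 × -4.91) = 10^1.964 = 92.04

92.0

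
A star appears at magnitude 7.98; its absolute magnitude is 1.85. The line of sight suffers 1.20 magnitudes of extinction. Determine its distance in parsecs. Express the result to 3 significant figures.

m − M = 5 log₁₀(d/10 pc) + A  ⇒  7.98 − (1.85) − 1.20 = 5 log₁₀(d/10)
4.930 = 5 log₁₀(d/10)
log₁₀ d = (m − M − A)/5 + 1 = 1.9860
d = 10^1.9860 = 96.83 pc

d ≈ 96.8 pc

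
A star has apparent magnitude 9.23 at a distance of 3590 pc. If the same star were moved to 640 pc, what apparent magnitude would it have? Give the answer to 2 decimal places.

m ≈ 5.49

Flux ∝ 1/d², so Δm = 5 log₁₀(d₂/d₁) = 5 log₁₀(640/3590) = -3.745
m₂ = m₁ + Δm = 9.23 + (-3.745) = 5.485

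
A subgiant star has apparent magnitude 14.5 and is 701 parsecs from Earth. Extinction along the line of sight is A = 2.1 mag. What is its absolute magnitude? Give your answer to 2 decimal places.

5 log₁₀(d/10 pc) = 5 log₁₀(701.0) − 5 = 9.229
M = m − 5 log₁₀(d/10) − A = 14.5 − 9.229 − 2.1 = 3.171

M ≈ 3.17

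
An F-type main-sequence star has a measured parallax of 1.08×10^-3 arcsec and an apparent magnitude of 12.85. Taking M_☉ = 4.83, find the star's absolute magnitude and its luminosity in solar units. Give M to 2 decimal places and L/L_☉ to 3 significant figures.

M ≈ 3.02; L/L_☉ ≈ 5.31

d = 1/p = 1/1.08×10^-3″ = 925.9 pc
M = m − 5 log₁₀ d + 5 = 12.85 − 5·2.9666 + 5 = 3.017
M − M_☉ = 3.017 − 4.83 = -1.813
L/L_☉ = 10^(−0.4 × -1.813) = 5.311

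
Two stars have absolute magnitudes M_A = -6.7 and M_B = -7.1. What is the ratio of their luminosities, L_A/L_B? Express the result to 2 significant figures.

ΔM = M_A − M_B = 0.4
L_A/L_B = 10^(−0.4 ΔM) = 10^-0.160 = 0.6918

L_A/L_B ≈ 0.69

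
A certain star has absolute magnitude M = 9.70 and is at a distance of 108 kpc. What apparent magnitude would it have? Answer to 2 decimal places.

d = 108 kpc = 108000 pc
m = M + 5 log₁₀ d − 5 = 9.70 + 5·5.0334 − 5 = 29.867

m ≈ 29.87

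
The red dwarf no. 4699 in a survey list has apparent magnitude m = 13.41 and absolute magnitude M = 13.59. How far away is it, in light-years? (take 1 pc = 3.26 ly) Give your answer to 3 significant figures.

d ≈ 30.0 ly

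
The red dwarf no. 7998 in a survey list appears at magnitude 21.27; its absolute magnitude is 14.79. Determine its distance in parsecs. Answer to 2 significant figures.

d ≈ 200 pc

μ = m − M = 6.480
m − M = 5 log₁₀ d − 5
log₁₀ d = (m − M)/5 + 1 = 2.2960
d = 10^2.2960 = 197.7 pc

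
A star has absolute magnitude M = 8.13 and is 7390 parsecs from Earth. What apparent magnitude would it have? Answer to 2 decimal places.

m = M + 5 log₁₀ d − 5 = 8.13 + 5·3.8686 − 5 = 22.473

m ≈ 22.47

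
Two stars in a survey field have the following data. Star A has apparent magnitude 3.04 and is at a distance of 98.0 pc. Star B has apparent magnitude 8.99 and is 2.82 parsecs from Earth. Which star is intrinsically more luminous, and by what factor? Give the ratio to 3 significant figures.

Star A is more luminous, by a factor of 290000.

Star A: M = m − 5 log₁₀ d + 5 = 3.04 − 5·1.9912 + 5 = -1.916
Star B: M = m − 5 log₁₀ d + 5 = 8.99 − 5·0.4502 + 5 = 11.739
ΔM = M_A − M_B = -1.916 − (11.739) = -13.655; smaller M is more luminous → Star A.
L ratio = 10^(0.4 |ΔM|) = 10^5.462 = 289700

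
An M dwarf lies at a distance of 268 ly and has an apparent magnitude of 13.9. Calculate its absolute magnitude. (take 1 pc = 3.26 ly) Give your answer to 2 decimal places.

d = 268 ly / 3.26 = 82.21 pc
5 log₁₀(d/10 pc) = 5 log₁₀(82.21) − 5 = 4.575
M = m − 5 log₁₀(d/10) = 13.9 − 4.575 = 9.325

M ≈ 9.33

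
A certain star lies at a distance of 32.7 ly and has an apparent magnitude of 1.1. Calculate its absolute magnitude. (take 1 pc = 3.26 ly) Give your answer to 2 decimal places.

M ≈ 1.09

d = 32.7 ly / 3.26 = 10.03 pc
5 log₁₀(d/10 pc) = 5 log₁₀(10.03) − 5 = 0.007
M = m − 5 log₁₀(d/10) = 1.1 − 0.007 = 1.093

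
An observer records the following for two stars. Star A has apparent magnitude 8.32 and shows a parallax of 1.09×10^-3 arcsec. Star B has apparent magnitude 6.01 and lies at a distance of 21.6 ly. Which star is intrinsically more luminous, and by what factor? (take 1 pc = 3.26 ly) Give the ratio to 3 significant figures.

Star A is more luminous, by a factor of 2280.

Star A: d = 1/p = 1/1.09×10^-3″ = 917.4 pc
Star A: M = m − 5 log₁₀ d + 5 = 8.32 − 5·2.9626 + 5 = -1.493
Star B: d = 21.6 ly / 3.26 = 6.626 pc
Star B: M = m − 5 log₁₀ d + 5 = 6.01 − 5·0.8212 + 5 = 6.904
ΔM = M_A − M_B = -1.493 − (6.904) = -8.397; smaller M is more luminous → Star A.
L ratio = 10^(0.4 |ΔM|) = 10^3.359 = 2284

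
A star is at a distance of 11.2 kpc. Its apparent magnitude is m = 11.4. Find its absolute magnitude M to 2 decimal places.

d = 11.2 kpc = 11200 pc
5 log₁₀(d/10 pc) = 5 log₁₀(11200) − 5 = 15.246
M = m − 5 log₁₀(d/10) = 11.4 − 15.246 = -3.846

M ≈ -3.85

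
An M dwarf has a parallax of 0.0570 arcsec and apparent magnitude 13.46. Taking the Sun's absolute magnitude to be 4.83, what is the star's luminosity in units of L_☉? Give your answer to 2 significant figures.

d = 1/p = 1/0.0570″ = 17.54 pc
M = m − 5 log₁₀ d + 5 = 13.46 − 5·1.2441 + 5 = 12.239
M − M_☉ = 12.239 − 4.83 = 7.409
L/L_☉ = 10^(−0.4 × 7.409) = 1.087×10^-3

L/L_☉ ≈ 1.1×10^-3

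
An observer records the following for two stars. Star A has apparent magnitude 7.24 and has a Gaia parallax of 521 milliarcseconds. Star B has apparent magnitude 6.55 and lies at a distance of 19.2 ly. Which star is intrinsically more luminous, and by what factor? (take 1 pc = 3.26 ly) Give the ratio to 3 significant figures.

Star A: p = 521 mas = 0.521″ → d = 1/p = 1.919 pc
Star A: M = m − 5 log₁₀ d + 5 = 7.24 − 5·0.2832 + 5 = 10.824
Star B: d = 19.2 ly / 3.26 = 5.890 pc
Star B: M = m − 5 log₁₀ d + 5 = 6.55 − 5·0.7701 + 5 = 7.700
ΔM = M_A − M_B = 10.824 − (7.700) = 3.125; smaller M is more luminous → Star B.
L ratio = 10^(0.4 |ΔM|) = 10^1.250 = 17.78

Star B is more luminous, by a factor of 17.8.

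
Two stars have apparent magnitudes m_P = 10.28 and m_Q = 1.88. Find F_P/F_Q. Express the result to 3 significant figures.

Magnitude difference = 8.40
Flux ratio = 10^(−0.4 Δm) = 10^(−0.4 × 8.40) = 10^-3.360 = 4.365×10^-4

F_P/F_Q ≈ 4.37×10^-4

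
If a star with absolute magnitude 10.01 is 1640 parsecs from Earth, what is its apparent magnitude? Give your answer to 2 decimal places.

m ≈ 21.08

m = M + 5 log₁₀ d − 5 = 10.01 + 5·3.2148 − 5 = 21.084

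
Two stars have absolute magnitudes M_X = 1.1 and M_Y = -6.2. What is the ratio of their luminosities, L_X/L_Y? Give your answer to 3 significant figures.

ΔM = M_X − M_Y = 7.3
L_X/L_Y = 10^(−0.4 ΔM) = 10^-2.920 = 1.202×10^-3

L_X/L_Y ≈ 1.20×10^-3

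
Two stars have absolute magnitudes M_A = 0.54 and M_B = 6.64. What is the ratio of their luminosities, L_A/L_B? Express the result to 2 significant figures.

L_A/L_B ≈ 280

ΔM = M_A − M_B = -6.10
L_A/L_B = 10^(−0.4 ΔM) = 10^2.440 = 275.4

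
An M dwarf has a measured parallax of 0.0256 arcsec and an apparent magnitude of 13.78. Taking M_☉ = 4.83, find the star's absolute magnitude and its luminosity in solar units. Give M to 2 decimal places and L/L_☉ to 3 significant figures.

M ≈ 10.82; L/L_☉ ≈ 4.01×10^-3

d = 1/p = 1/0.0256″ = 39.06 pc
M = m − 5 log₁₀ d + 5 = 13.78 − 5·1.5918 + 5 = 10.821
M − M_☉ = 10.821 − 4.83 = 5.991
L/L_☉ = 10^(−0.4 × 5.991) = 4.013×10^-3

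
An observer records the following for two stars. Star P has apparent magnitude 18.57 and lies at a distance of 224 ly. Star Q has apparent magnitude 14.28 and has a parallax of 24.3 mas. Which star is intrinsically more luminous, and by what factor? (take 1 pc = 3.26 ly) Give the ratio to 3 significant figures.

Star Q is more luminous, by a factor of 18.7.

Star P: d = 224 ly / 3.26 = 68.71 pc
Star P: M = m − 5 log₁₀ d + 5 = 18.57 − 5·1.8370 + 5 = 14.385
Star Q: p = 24.3 mas = 0.0243″ → d = 1/p = 41.15 pc
Star Q: M = m − 5 log₁₀ d + 5 = 14.28 − 5·1.6144 + 5 = 11.208
ΔM = M_P − M_Q = 14.385 − (11.208) = 3.177; smaller M is more luminous → Star Q.
L ratio = 10^(0.4 |ΔM|) = 10^1.271 = 18.65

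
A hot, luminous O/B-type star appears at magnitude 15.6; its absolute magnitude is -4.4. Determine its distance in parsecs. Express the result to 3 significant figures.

Distance modulus: m − M = 15.6 − (-4.4) = 20.000
m − M = 5 log₁₀ d − 5
log₁₀ d = (m − M)/5 + 1 = 5.0000
d = 10^5.0000 = 100000 pc

d ≈ 100000 pc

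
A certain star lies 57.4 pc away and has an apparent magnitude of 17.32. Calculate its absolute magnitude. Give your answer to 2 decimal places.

5 log₁₀(d/10 pc) = 5 log₁₀(57.40) − 5 = 3.795
M = m − 5 log₁₀(d/10) = 17.32 − 3.795 = 13.525

M ≈ 13.53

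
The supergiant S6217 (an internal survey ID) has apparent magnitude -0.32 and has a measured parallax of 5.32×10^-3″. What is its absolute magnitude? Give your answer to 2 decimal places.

d = 1/p = 1/5.32×10^-3″ = 188.0 pc
5 log₁₀(d/10 pc) = 5 log₁₀(188.0) − 5 = 6.370
M = m − 5 log₁₀(d/10) = -0.32 − 6.370 = -6.690

M ≈ -6.69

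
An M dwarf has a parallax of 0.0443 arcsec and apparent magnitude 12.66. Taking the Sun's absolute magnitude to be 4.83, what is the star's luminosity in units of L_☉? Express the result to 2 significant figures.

d = 1/p = 1/0.0443″ = 22.57 pc
M = m − 5 log₁₀ d + 5 = 12.66 − 5·1.3536 + 5 = 10.892
M − M_☉ = 10.892 − 4.83 = 6.062
L/L_☉ = 10^(−0.4 × 6.062) = 3.760×10^-3

L/L_☉ ≈ 3.8×10^-3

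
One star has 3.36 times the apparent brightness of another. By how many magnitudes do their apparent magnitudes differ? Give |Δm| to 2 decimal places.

|Δm| ≈ 1.32

Pogson: Δm = −2.5 log₁₀(ratio) = −2.5 log₁₀(3.36) = −2.5 × 0.5263 = -1.316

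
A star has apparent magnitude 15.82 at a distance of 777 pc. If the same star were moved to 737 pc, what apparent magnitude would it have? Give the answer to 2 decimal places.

m ≈ 15.71

Flux ∝ 1/d², so Δm = 5 log₁₀(d₂/d₁) = 5 log₁₀(737/777) = -0.115
m₂ = m₁ + Δm = 15.82 + (-0.115) = 15.705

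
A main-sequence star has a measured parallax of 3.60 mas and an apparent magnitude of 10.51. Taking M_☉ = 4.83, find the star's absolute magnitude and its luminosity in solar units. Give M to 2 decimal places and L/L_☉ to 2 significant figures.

d = 1/p = 1000/3.60 mas = 277.8 pc
M = m − 5 log₁₀ d + 5 = 10.51 − 5·2.4437 + 5 = 3.292
M − M_☉ = 3.292 − 4.83 = -1.538
L/L_☉ = 10^(−0.4 × -1.538) = 4.125

M ≈ 3.29; L/L_☉ ≈ 4.1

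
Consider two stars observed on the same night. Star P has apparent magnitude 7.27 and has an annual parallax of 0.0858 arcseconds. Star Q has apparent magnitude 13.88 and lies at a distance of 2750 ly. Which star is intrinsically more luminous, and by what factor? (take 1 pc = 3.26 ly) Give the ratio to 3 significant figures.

Star P: d = 1/p = 1/0.0858″ = 11.66 pc
Star P: M = m − 5 log₁₀ d + 5 = 7.27 − 5·1.0665 + 5 = 6.937
Star Q: d = 2750 ly / 3.26 = 843.6 pc
Star Q: M = m − 5 log₁₀ d + 5 = 13.88 − 5·2.9261 + 5 = 4.249
ΔM = M_P − M_Q = 6.937 − (4.249) = 2.688; smaller M is more luminous → Star Q.
L ratio = 10^(0.4 |ΔM|) = 10^1.075 = 11.89

Star Q is more luminous, by a factor of 11.9.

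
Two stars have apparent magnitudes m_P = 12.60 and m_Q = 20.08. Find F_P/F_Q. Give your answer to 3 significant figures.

F_P/F_Q ≈ 982

Δm = 12.60 − (20.08) = -7.48
Flux ratio = 10^(−0.4 Δm) = 10^(−0.4 × -7.48) = 10^2.992 = 981.7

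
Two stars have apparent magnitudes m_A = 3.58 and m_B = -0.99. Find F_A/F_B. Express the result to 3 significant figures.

Δm = 3.58 − (-0.99) = 4.57
Flux ratio = 10^(−0.4 Δm) = 10^(−0.4 × 4.57) = 10^-1.828 = 0.01486

F_A/F_B ≈ 0.0149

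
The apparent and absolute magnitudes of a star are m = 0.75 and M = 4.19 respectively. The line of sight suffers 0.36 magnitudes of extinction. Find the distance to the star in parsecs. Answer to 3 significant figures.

d ≈ 1.74 pc

m − M = 5 log₁₀(d/10 pc) + A  ⇒  0.75 − (4.19) − 0.36 = 5 log₁₀(d/10)
-3.800 = 5 log₁₀(d/10)
log₁₀ d = (m − M − A)/5 + 1 = 0.2400
d = 10^0.2400 = 1.738 pc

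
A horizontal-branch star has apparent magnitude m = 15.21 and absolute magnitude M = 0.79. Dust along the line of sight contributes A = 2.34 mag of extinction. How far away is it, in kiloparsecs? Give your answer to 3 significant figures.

m − M = 5 log₁₀(d/10 pc) + A  ⇒  15.21 − (0.79) − 2.34 = 5 log₁₀(d/10)
12.080 = 5 log₁₀(d/10)
log₁₀ d = (m − M − A)/5 + 1 = 3.4160
d = 10^3.4160 = 2606 pc
= 2.606 kpc

d ≈ 2.61 kpc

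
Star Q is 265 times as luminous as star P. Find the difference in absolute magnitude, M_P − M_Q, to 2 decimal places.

Pogson: ΔM = −2.5 log₁₀(ratio) = −2.5 log₁₀(265) = −2.5 × 2.4232 = -6.058
Star Q is brighter so has the smaller magnitude: M_P − M_Q is positive.

M_P − M_Q ≈ 6.06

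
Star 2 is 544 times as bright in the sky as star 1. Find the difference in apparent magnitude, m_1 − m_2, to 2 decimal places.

Pogson: Δm = −2.5 log₁₀(ratio) = −2.5 log₁₀(544) = −2.5 × 2.7356 = -6.839
Star 2 is brighter so has the smaller magnitude: m_1 − m_2 is positive.

m_1 − m_2 ≈ 6.84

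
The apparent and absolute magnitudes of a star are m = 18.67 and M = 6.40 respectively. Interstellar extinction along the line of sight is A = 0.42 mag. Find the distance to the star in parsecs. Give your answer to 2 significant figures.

d ≈ 2300 pc

m − M = 5 log₁₀(d/10 pc) + A  ⇒  18.67 − (6.40) − 0.42 = 5 log₁₀(d/10)
11.850 = 5 log₁₀(d/10)
log₁₀ d = (m − M − A)/5 + 1 = 3.3700
d = 10^3.3700 = 2344 pc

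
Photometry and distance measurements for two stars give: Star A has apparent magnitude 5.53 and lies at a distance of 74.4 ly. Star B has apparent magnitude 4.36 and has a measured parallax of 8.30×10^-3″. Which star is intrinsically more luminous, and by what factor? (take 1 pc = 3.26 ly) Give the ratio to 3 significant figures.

Star B is more luminous, by a factor of 81.9.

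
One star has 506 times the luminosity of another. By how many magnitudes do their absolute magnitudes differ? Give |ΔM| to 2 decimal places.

|ΔM| ≈ 6.76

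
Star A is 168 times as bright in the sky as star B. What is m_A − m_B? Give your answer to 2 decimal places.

m_A − m_B ≈ -5.56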